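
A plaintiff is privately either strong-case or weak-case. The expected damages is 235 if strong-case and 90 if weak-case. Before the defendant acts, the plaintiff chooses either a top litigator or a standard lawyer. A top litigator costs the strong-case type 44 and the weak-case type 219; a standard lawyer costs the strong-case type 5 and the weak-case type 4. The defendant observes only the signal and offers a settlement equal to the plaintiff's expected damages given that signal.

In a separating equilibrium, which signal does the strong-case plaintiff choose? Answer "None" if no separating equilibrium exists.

top litigator

Try strong-case → top litigator, weak-case → standard lawyer:
  If types separate, top litigator earns payment 235 and standard lawyer earns 90.
  Strong-case: top litigator gives 235 − 44 = 191; standard lawyer gives 90 − 5 = 85. No deviation. ✓
  Weak-case: standard lawyer gives 90 − 4 = 86; top litigator gives 235 − 219 = 16. No deviation. ✓
Both hold — the strong-case type sends top litigator.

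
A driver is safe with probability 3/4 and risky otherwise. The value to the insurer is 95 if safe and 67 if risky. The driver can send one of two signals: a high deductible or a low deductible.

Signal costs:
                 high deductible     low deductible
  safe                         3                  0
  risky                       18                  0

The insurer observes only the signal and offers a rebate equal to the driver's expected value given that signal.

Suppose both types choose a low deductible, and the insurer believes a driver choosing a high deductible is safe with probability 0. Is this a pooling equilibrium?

Yes

At the pooled signal (low deductible) the insurer holds the prior 3/4 and pays 3/4·95 + 1/4·67 = 88. Off-path (high deductible) belief 0 gives 0·95 + 1·67 = 67.
Safe: low deductible gives 88 − 0 = 88; high deductible gives 67 − 3 = 64. Stays. ✓
Risky: low deductible gives 88 − 0 = 88; high deductible gives 67 − 18 = 49. Stays. ✓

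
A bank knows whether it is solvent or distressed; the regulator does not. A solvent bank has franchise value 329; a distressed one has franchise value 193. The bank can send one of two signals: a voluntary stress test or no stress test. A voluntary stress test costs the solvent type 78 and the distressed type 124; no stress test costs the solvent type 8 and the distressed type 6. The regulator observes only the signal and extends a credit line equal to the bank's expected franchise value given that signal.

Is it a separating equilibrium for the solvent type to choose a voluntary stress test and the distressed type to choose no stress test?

No

Under separation the regulator infers type exactly: stress test → solvent (pays 329), no stress test → distressed (pays 193).
Solvent: stress test gives 329 − 78 = 251; no stress test gives 193 − 8 = 185. No deviation. ✓
Distressed: no stress test gives 193 − 6 = 187; stress test gives 329 − 124 = 205. Would deviate. ✗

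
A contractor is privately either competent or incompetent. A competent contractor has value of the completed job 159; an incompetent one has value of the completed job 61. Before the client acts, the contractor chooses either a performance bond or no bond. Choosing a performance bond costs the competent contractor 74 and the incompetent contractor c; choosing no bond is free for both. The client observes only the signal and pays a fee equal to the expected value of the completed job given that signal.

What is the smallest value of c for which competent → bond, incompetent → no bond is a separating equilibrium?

98

Under separation: bond → competent (pays 159); no bond → incompetent (pays 61).
Competent: 159 − 74 = 85 ≥ 61 − 0 = 61. Holds regardless of c. ✓
Incompetent: 61 − 0 ≥ 159 − c, so c ≥ 159 − 61 = 98.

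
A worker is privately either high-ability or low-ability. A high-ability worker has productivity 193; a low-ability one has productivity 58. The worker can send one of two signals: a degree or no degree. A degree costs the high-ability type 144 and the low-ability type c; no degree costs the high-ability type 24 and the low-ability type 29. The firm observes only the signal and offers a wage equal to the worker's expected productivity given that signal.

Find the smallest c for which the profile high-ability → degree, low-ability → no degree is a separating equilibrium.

Under separation: degree → high-ability (pays 193); no degree → low-ability (pays 58).
High-ability: 193 − 144 = 49 ≥ 58 − 24 = 34. Holds regardless of c. ✓
Low-ability: 58 − 29 ≥ 193 − c, so c ≥ 193 − 29 = 164.

164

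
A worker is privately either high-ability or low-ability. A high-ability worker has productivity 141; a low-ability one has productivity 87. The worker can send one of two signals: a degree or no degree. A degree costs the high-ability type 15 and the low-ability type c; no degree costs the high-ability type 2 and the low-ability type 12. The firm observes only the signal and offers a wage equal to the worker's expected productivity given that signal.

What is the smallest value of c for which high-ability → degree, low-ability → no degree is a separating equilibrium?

Under separation: degree → high-ability (pays 141); no degree → low-ability (pays 87).
High-ability: 141 − 15 = 126 ≥ 87 − 2 = 85. Holds regardless of c. ✓
Low-ability: 87 − 12 ≥ 141 − c, so c ≥ 141 − 75 = 66.

66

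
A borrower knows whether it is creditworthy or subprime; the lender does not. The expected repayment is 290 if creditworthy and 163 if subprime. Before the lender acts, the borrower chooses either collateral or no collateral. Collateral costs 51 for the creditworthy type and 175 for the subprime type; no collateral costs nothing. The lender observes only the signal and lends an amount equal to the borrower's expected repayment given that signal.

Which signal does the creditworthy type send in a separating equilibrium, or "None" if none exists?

collateral

Try creditworthy → collateral, subprime → no collateral:
  If types separate, collateral earns payment 290 and no collateral earns 163.
  Creditworthy: collateral gives 290 − 51 = 239; no collateral gives 163 − 0 = 163. No deviation. ✓
  Subprime: no collateral gives 163 − 0 = 163; collateral gives 290 − 175 = 115. No deviation. ✓
Both hold — the creditworthy type sends collateral.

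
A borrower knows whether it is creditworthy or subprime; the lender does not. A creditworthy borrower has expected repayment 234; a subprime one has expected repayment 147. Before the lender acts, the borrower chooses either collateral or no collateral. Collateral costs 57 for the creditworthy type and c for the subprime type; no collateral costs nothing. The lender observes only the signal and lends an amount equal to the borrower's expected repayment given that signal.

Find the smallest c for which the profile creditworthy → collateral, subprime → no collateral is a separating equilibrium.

Under separation: collateral → creditworthy (pays 234); no collateral → subprime (pays 147).
Creditworthy: 234 − 57 = 177 ≥ 147 − 0 = 147. Holds regardless of c. ✓
Subprime: 147 − 0 ≥ 234 − c, so c ≥ 234 − 147 = 87.

87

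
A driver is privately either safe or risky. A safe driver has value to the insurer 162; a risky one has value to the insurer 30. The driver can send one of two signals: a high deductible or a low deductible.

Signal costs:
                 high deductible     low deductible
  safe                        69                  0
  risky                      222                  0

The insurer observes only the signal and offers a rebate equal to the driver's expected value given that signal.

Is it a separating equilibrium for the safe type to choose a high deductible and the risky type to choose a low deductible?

Yes

If types separate, high deductible earns payment 162 and low deductible earns 30.
Safe: high deductible gives 162 − 69 = 93; low deductible gives 30 − 0 = 30. No deviation. ✓
Risky: low deductible gives 30 − 0 = 30; high deductible gives 162 − 222 = -60. No deviation. ✓
Neither type gains from mimicking the other.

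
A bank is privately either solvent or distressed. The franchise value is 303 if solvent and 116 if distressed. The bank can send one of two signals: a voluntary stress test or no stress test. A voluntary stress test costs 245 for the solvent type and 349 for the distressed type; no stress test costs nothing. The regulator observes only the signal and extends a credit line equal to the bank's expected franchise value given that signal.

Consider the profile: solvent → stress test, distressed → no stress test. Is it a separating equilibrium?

No

Under separation the regulator infers type exactly: stress test → solvent (pays 303), no stress test → distressed (pays 116).
Solvent: stress test gives 303 − 245 = 58; no stress test gives 116 − 0 = 116. Would deviate. ✗
Distressed: no stress test gives 116 − 0 = 116; stress test gives 303 − 349 = -46. No deviation. ✓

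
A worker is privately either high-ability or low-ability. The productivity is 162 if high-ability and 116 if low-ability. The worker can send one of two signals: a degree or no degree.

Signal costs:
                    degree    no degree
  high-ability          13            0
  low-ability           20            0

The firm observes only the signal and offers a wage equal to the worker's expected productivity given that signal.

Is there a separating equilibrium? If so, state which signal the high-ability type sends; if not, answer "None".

None

Try high-ability → degree, low-ability → no degree:
  Under separation the firm infers type exactly: degree → high-ability (pays 162), no degree → low-ability (pays 116).
  High-ability: degree gives 162 − 13 = 149; no degree gives 116 − 0 = 116. No deviation. ✓
  Low-ability: no degree gives 116 − 0 = 116; degree gives 162 − 20 = 142. Would deviate. ✗
Try high-ability → no degree, low-ability → degree:
  Under separation the firm infers type exactly: no degree → high-ability (pays 162), degree → low-ability (pays 116).
  High-ability: no degree gives 162 − 0 = 162; degree gives 116 − 13 = 103. No deviation. ✓
  Low-ability: degree gives 116 − 20 = 96; no degree gives 162 − 0 = 162. Would deviate. ✗
Neither assignment is incentive-compatible.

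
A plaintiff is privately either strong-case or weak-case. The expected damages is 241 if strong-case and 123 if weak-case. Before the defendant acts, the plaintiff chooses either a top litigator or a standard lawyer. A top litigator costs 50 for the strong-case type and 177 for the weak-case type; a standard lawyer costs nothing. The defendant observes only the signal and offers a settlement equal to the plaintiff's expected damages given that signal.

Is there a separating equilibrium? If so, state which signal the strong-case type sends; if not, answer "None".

top litigator

Try strong-case → top litigator, weak-case → standard lawyer:
  If types separate, top litigator earns payment 241 and standard lawyer earns 123.
  Strong-case: top litigator gives 241 − 50 = 191; standard lawyer gives 123 − 0 = 123. No deviation. ✓
  Weak-case: standard lawyer gives 123 − 0 = 123; top litigator gives 241 − 177 = 64. No deviation. ✓
Both hold — the strong-case type sends top litigator.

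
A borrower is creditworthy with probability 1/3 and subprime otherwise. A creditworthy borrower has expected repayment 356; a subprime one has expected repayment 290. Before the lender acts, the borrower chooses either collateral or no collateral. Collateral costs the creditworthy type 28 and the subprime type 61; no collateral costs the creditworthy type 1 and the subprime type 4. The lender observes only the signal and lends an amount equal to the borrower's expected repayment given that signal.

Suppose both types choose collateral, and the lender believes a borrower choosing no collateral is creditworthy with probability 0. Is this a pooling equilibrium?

No

At the pooled signal (collateral) the lender holds the prior 1/3 and pays 1/3·356 + 2/3·290 = 312. Off-path (no collateral) belief 0 gives 0·356 + 1·290 = 290.
Creditworthy: collateral gives 312 − 28 = 284; no collateral gives 290 − 1 = 289. Deviates. ✗
Subprime: collateral gives 312 − 61 = 251; no collateral gives 290 − 4 = 286. Deviates. ✗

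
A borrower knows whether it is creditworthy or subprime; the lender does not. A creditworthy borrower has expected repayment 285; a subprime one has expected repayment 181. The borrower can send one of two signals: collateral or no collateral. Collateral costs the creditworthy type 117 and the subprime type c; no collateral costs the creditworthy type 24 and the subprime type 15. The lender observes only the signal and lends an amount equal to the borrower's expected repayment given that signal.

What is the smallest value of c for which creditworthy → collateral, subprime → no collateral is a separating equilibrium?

Under separation: collateral → creditworthy (pays 285); no collateral → subprime (pays 181).
Creditworthy: 285 − 117 = 168 ≥ 181 − 24 = 157. Holds regardless of c. ✓
Subprime: 181 − 15 ≥ 285 − c, so c ≥ 285 − 166 = 119.

119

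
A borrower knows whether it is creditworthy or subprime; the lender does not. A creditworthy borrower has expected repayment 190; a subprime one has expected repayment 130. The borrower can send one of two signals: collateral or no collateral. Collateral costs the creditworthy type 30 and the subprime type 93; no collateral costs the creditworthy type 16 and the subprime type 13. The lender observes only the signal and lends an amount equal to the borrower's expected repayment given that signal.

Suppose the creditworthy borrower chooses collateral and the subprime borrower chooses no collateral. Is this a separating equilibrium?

Yes

Under separation the lender infers type exactly: collateral → creditworthy (pays 190), no collateral → subprime (pays 130).
Creditworthy: collateral gives 190 − 30 = 160; no collateral gives 130 − 16 = 114. No deviation. ✓
Subprime: no collateral gives 130 − 13 = 117; collateral gives 190 − 93 = 97. No deviation. ✓
Both incentive constraints hold.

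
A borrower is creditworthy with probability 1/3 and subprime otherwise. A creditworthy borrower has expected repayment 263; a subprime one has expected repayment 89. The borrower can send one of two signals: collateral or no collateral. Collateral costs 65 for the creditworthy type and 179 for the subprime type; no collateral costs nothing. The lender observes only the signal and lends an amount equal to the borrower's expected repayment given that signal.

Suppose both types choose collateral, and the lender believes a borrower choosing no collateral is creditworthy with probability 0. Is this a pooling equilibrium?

No

On the equilibrium path (collateral) the lender holds the prior 1/3 and pays 1/3·263 + 2/3·89 = 147. Off-path (no collateral) belief 0 gives 0·263 + 1·89 = 89.
Creditworthy: collateral gives 147 − 65 = 82; no collateral gives 89 − 0 = 89. Deviates. ✗
Subprime: collateral gives 147 − 179 = -32; no collateral gives 89 − 0 = 89. Deviates. ✗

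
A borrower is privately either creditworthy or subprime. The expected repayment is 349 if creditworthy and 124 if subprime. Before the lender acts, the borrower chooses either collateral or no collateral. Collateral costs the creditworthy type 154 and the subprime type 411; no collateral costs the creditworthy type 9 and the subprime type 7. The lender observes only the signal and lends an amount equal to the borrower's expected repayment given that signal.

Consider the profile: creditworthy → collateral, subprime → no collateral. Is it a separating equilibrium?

Yes

Under separation the lender infers type exactly: collateral → creditworthy (pays 349), no collateral → subprime (pays 124).
Creditworthy: collateral gives 349 − 154 = 195; no collateral gives 124 − 9 = 115. No deviation. ✓
Subprime: no collateral gives 124 − 7 = 117; collateral gives 349 − 411 = -62. No deviation. ✓
Neither type gains from mimicking the other.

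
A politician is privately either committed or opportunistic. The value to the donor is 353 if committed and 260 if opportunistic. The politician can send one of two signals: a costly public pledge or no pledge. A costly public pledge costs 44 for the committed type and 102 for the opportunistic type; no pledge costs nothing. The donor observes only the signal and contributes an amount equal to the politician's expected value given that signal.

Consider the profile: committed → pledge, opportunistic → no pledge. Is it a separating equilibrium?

Yes

If types separate, pledge earns payment 353 and no pledge earns 260.
Committed: pledge gives 353 − 44 = 309; no pledge gives 260 − 0 = 260. No deviation. ✓
Opportunistic: no pledge gives 260 − 0 = 260; pledge gives 353 − 102 = 251. No deviation. ✓
Both incentive constraints hold.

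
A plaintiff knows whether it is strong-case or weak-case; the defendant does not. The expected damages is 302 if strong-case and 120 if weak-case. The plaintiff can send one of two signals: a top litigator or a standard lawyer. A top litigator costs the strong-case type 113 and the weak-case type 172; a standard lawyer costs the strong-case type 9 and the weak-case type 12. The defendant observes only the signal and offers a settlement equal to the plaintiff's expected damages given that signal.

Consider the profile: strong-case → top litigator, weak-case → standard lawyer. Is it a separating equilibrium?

Under separation the defendant infers type exactly: top litigator → strong-case (pays 302), standard lawyer → weak-case (pays 120).
Strong-case: top litigator gives 302 − 113 = 189; standard lawyer gives 120 − 9 = 111. No deviation. ✓
Weak-case: standard lawyer gives 120 − 12 = 108; top litigator gives 302 − 172 = 130. Would deviate. ✗

No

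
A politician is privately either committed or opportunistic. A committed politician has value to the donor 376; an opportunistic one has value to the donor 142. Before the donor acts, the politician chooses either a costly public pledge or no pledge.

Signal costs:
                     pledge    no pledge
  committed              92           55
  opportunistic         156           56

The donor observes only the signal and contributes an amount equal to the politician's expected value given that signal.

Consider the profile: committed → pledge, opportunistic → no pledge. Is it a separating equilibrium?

If types separate, pledge earns payment 376 and no pledge earns 142.
Committed: pledge gives 376 − 92 = 284; no pledge gives 142 − 55 = 87. No deviation. ✓
Opportunistic: no pledge gives 142 − 56 = 86; pledge gives 376 − 156 = 220. Would deviate. ✗

No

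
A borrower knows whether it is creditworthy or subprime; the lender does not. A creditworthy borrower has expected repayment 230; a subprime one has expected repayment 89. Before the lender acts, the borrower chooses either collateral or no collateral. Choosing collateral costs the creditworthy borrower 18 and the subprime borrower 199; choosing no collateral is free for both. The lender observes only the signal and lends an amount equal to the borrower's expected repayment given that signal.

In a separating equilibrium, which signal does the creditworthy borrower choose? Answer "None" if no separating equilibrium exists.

Try creditworthy → collateral, subprime → no collateral:
  If types separate, collateral earns payment 230 and no collateral earns 89.
  Creditworthy: collateral gives 230 − 18 = 212; no collateral gives 89 − 0 = 89. No deviation. ✓
  Subprime: no collateral gives 89 − 0 = 89; collateral gives 230 − 199 = 31. No deviation. ✓
Both hold — the creditworthy type sends collateral.

collateral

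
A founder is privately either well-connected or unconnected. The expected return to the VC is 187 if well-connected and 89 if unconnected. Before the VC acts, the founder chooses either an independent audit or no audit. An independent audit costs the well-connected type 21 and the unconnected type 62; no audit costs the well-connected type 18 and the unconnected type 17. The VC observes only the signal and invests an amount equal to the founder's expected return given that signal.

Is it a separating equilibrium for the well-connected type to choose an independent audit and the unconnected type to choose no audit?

Under separation the VC infers type exactly: audit → well-connected (pays 187), no audit → unconnected (pays 89).
Well-connected: audit gives 187 − 21 = 166; no audit gives 89 − 18 = 71. No deviation. ✓
Unconnected: no audit gives 89 − 17 = 72; audit gives 187 − 62 = 125. Would deviate. ✗

No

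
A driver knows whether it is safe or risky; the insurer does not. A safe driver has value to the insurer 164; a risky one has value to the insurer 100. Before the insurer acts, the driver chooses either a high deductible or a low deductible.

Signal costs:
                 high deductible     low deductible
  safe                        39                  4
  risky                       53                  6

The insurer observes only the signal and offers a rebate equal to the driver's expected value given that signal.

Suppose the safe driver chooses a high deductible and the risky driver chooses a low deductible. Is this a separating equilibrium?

No

If types separate, high deductible earns payment 164 and low deductible earns 100.
Safe: high deductible gives 164 − 39 = 125; low deductible gives 100 − 4 = 96. No deviation. ✓
Risky: low deductible gives 100 − 6 = 94; high deductible gives 164 − 53 = 111. Would deviate. ✗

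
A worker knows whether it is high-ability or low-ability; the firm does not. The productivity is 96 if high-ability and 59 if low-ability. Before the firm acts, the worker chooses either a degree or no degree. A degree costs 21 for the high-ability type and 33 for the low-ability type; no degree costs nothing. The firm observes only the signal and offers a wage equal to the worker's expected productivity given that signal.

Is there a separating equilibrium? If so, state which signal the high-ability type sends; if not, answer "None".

Try high-ability → degree, low-ability → no degree:
  If types separate, degree earns payment 96 and no degree earns 59.
  High-ability: degree gives 96 − 21 = 75; no degree gives 59 − 0 = 59. No deviation. ✓
  Low-ability: no degree gives 59 − 0 = 59; degree gives 96 − 33 = 63. Would deviate. ✗
Try high-ability → no degree, low-ability → degree:
  If types separate, no degree earns payment 96 and degree earns 59.
  High-ability: no degree gives 96 − 0 = 96; degree gives 59 − 21 = 38. No deviation. ✓
  Low-ability: degree gives 59 − 33 = 26; no degree gives 96 − 0 = 96. Would deviate. ✗
Neither assignment is incentive-compatible.

None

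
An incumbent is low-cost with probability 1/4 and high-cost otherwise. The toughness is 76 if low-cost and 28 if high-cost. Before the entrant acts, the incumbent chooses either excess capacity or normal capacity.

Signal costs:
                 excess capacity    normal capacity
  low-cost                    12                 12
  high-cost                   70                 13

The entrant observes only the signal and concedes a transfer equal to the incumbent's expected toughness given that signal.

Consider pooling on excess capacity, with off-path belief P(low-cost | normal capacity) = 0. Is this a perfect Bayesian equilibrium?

No

At the pooled signal (excess capacity) the entrant holds the prior 1/4 and pays 1/4·76 + 3/4·28 = 40. Off-path (normal capacity) belief 0 gives 0·76 + 1·28 = 28.
Low-cost: excess capacity gives 40 − 12 = 28; normal capacity gives 28 − 12 = 16. Stays. ✓
High-cost: excess capacity gives 40 − 70 = -30; normal capacity gives 28 − 13 = 15. Deviates. ✗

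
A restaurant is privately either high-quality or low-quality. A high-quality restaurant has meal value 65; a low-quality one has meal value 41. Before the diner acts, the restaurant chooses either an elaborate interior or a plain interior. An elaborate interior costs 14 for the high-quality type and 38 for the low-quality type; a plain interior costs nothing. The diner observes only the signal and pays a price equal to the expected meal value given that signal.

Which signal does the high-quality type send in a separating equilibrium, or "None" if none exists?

Try high-quality → elaborate interior, low-quality → plain interior:
  Under separation the diner infers type exactly: elaborate interior → high-quality (pays 65), plain interior → low-quality (pays 41).
  High-quality: elaborate interior gives 65 − 14 = 51; plain interior gives 41 − 0 = 41. No deviation. ✓
  Low-quality: plain interior gives 41 − 0 = 41; elaborate interior gives 65 − 38 = 27. No deviation. ✓
Both hold — the high-quality type sends elaborate interior.

elaborate interior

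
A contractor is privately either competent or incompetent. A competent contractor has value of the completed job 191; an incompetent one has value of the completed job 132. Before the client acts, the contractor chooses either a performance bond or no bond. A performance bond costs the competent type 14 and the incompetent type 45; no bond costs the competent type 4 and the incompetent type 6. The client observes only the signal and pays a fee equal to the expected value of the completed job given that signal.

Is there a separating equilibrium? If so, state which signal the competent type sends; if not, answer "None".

None

Try competent → bond, incompetent → no bond:
  If types separate, bond earns payment 191 and no bond earns 132.
  Competent: bond gives 191 − 14 = 177; no bond gives 132 − 4 = 128. No deviation. ✓
  Incompetent: no bond gives 132 − 6 = 126; bond gives 191 − 45 = 146. Would deviate. ✗
Try competent → no bond, incompetent → bond:
  If types separate, no bond earns payment 191 and bond earns 132.
  Competent: no bond gives 191 − 4 = 187; bond gives 132 − 14 = 118. No deviation. ✓
  Incompetent: bond gives 132 − 45 = 87; no bond gives 191 − 6 = 185. Would deviate. ✗
Neither assignment is incentive-compatible.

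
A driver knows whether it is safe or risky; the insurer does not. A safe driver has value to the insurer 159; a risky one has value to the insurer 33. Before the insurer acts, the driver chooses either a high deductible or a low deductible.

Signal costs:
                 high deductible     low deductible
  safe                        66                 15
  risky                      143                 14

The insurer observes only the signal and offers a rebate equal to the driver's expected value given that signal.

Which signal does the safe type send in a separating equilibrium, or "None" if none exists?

Try safe → high deductible, risky → low deductible:
  Under separation the insurer infers type exactly: high deductible → safe (pays 159), low deductible → risky (pays 33).
  Safe: high deductible gives 159 − 66 = 93; low deductible gives 33 − 15 = 18. No deviation. ✓
  Risky: low deductible gives 33 − 14 = 19; high deductible gives 159 − 143 = 16. No deviation. ✓
Both hold — the safe type sends high deductible.

high deductible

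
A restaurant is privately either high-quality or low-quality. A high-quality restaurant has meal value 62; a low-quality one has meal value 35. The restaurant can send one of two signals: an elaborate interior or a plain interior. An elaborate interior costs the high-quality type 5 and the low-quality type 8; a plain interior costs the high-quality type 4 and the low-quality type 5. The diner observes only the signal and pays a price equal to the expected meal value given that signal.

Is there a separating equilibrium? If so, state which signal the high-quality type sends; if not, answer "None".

None

Try high-quality → elaborate interior, low-quality → plain interior:
  Under separation the diner infers type exactly: elaborate interior → high-quality (pays 62), plain interior → low-quality (pays 35).
  High-quality: elaborate interior gives 62 − 5 = 57; plain interior gives 35 − 4 = 31. No deviation. ✓
  Low-quality: plain interior gives 35 − 5 = 30; elaborate interior gives 62 − 8 = 54. Would deviate. ✗
Try high-quality → plain interior, low-quality → elaborate interior:
  Under separation the diner infers type exactly: plain interior → high-quality (pays 62), elaborate interior → low-quality (pays 35).
  High-quality: plain interior gives 62 − 4 = 58; elaborate interior gives 35 − 5 = 30. No deviation. ✓
  Low-quality: elaborate interior gives 35 − 8 = 27; plain interior gives 62 − 5 = 57. Would deviate. ✗
Neither assignment is incentive-compatible.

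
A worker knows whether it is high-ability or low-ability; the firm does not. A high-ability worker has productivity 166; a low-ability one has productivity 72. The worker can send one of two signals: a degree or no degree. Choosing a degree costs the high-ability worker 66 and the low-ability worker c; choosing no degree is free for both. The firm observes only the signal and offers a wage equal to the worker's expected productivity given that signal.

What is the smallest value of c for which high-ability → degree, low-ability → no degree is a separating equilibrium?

94

Under separation: degree → high-ability (pays 166); no degree → low-ability (pays 72).
High-ability: 166 − 66 = 100 ≥ 72 − 0 = 72. Holds regardless of c. ✓
Low-ability: 72 − 0 ≥ 166 − c, so c ≥ 166 − 72 = 94.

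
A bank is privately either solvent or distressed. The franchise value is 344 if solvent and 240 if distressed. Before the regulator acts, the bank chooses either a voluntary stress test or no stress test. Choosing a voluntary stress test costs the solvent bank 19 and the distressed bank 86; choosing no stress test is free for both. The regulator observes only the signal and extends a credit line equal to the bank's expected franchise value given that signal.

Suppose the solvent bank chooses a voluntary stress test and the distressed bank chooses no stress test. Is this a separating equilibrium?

If types separate, stress test earns payment 344 and no stress test earns 240.
Solvent: stress test gives 344 − 19 = 325; no stress test gives 240 − 0 = 240. No deviation. ✓
Distressed: no stress test gives 240 − 0 = 240; stress test gives 344 − 86 = 258. Would deviate. ✗

No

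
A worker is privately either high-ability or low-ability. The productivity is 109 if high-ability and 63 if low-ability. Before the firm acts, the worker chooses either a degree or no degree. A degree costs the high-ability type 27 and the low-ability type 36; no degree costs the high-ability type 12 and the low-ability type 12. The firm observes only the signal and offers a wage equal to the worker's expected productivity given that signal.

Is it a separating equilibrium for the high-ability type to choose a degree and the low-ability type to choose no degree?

If types separate, degree earns payment 109 and no degree earns 63.
High-ability: degree gives 109 − 27 = 82; no degree gives 63 − 12 = 51. No deviation. ✓
Low-ability: no degree gives 63 − 12 = 51; degree gives 109 − 36 = 73. Would deviate. ✗

No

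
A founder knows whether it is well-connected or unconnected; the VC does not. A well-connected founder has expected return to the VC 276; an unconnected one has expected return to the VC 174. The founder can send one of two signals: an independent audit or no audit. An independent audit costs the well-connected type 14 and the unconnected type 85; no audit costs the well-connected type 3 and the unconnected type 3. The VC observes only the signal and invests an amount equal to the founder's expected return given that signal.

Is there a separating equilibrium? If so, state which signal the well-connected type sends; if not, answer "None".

None

Try well-connected → audit, unconnected → no audit:
  Under separation the VC infers type exactly: audit → well-connected (pays 276), no audit → unconnected (pays 174).
  Well-connected: audit gives 276 − 14 = 262; no audit gives 174 − 3 = 171. No deviation. ✓
  Unconnected: no audit gives 174 − 3 = 171; audit gives 276 − 85 = 191. Would deviate. ✗
Try well-connected → no audit, unconnected → audit:
  Under separation the VC infers type exactly: no audit → well-connected (pays 276), audit → unconnected (pays 174).
  Well-connected: no audit gives 276 − 3 = 273; audit gives 174 − 14 = 160. No deviation. ✓
  Unconnected: audit gives 174 − 85 = 89; no audit gives 276 − 3 = 273. Would deviate. ✗
Neither assignment is incentive-compatible.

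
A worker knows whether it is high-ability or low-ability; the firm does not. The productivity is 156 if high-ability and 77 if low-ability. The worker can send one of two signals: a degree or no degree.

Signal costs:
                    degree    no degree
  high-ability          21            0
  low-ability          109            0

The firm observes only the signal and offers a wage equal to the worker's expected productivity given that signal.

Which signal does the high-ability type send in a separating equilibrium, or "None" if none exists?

degree

Try high-ability → degree, low-ability → no degree:
  Under separation the firm infers type exactly: degree → high-ability (pays 156), no degree → low-ability (pays 77).
  High-ability: degree gives 156 − 21 = 135; no degree gives 77 − 0 = 77. No deviation. ✓
  Low-ability: no degree gives 77 − 0 = 77; degree gives 156 − 109 = 47. No deviation. ✓
Both hold — the high-ability type sends degree.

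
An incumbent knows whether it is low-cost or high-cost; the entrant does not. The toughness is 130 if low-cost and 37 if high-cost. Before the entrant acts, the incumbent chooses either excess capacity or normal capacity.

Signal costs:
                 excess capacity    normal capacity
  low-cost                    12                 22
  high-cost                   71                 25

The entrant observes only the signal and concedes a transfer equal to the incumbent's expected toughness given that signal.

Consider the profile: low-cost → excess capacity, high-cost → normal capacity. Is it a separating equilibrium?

No

If types separate, excess capacity earns payment 130 and normal capacity earns 37.
Low-cost: excess capacity gives 130 − 12 = 118; normal capacity gives 37 − 22 = 15. No deviation. ✓
High-cost: normal capacity gives 37 − 25 = 12; excess capacity gives 130 − 71 = 59. Would deviate. ✗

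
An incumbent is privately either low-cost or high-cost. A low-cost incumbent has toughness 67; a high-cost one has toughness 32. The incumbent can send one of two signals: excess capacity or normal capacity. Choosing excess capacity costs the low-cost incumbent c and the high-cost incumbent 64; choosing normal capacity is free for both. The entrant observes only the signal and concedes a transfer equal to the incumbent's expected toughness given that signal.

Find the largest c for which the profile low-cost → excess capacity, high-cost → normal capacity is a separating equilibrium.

Under separation: excess capacity → low-cost (pays 67); normal capacity → high-cost (pays 32).
High-cost: 32 − 0 = 32 ≥ 67 − 64 = 3. Holds regardless of c. ✓
Low-cost: 67 − c ≥ 32 − 0, so c ≤ 67 − 32 = 35.

35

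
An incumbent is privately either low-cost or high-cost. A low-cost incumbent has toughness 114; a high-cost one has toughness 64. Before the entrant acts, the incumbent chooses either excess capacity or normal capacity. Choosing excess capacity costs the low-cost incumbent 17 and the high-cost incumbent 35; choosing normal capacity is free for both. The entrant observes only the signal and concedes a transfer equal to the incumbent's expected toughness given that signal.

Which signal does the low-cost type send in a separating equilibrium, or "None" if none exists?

Try low-cost → excess capacity, high-cost → normal capacity:
  Under separation the entrant infers type exactly: excess capacity → low-cost (pays 114), normal capacity → high-cost (pays 64).
  Low-cost: excess capacity gives 114 − 17 = 97; normal capacity gives 64 − 0 = 64. No deviation. ✓
  High-cost: normal capacity gives 64 − 0 = 64; excess capacity gives 114 − 35 = 79. Would deviate. ✗
Try low-cost → normal capacity, high-cost → excess capacity:
  Under separation the entrant infers type exactly: normal capacity → low-cost (pays 114), excess capacity → high-cost (pays 64).
  Low-cost: normal capacity gives 114 − 0 = 114; excess capacity gives 64 − 17 = 47. No deviation. ✓
  High-cost: excess capacity gives 64 − 35 = 29; normal capacity gives 114 − 0 = 114. Would deviate. ✗
Neither assignment is incentive-compatible.

None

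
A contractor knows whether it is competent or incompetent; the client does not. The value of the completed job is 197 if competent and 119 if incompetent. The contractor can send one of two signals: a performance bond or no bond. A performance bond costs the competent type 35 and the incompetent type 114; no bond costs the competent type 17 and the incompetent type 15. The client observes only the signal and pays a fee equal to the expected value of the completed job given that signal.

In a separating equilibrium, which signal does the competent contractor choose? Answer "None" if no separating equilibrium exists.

Try competent → bond, incompetent → no bond:
  Under separation the client infers type exactly: bond → competent (pays 197), no bond → incompetent (pays 119).
  Competent: bond gives 197 − 35 = 162; no bond gives 119 − 17 = 102. No deviation. ✓
  Incompetent: no bond gives 119 − 15 = 104; bond gives 197 − 114 = 83. No deviation. ✓
Both hold — the competent type sends bond.

bond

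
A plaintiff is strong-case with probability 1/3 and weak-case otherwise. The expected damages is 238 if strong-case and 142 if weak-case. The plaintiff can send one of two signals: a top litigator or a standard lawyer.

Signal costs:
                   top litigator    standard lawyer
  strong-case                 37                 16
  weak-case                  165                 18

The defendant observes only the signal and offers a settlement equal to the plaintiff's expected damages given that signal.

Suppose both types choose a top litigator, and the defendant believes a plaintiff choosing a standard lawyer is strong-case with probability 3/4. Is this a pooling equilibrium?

No

At the pooled signal (top litigator) the defendant holds the prior 1/3 and pays 1/3·238 + 2/3·142 = 174. Off-path (standard lawyer) belief 3/4 gives 3/4·238 + 1/4·142 = 214.
Strong-case: top litigator gives 174 − 37 = 137; standard lawyer gives 214 − 16 = 198. Deviates. ✗
Weak-case: top litigator gives 174 − 165 = 9; standard lawyer gives 214 − 18 = 196. Deviates. ✗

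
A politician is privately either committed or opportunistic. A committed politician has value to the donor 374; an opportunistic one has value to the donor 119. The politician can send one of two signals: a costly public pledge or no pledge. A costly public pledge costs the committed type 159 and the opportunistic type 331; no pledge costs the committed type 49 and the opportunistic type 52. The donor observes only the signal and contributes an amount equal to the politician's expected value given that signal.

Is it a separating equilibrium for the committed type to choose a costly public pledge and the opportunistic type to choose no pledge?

Under separation the donor infers type exactly: pledge → committed (pays 374), no pledge → opportunistic (pays 119).
Committed: pledge gives 374 − 159 = 215; no pledge gives 119 − 49 = 70. No deviation. ✓
Opportunistic: no pledge gives 119 − 52 = 67; pledge gives 374 − 331 = 43. No deviation. ✓
Both incentive constraints hold.

Yes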